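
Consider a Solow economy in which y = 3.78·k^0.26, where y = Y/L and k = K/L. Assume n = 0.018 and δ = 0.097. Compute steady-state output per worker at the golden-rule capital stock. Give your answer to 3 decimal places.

y_gold ≈ 8.033

Capital per worker breaks even when investment replaces (n + δ)·k; here n + δ = 0.115.
Maximizing c = f(k) − (n+δ)·k gives f'(k) = n+δ, i.e. 0.26·3.78·k^(0.26−1) = 0.115, so k_gold = (0.26·3.78/0.115)^(1/0.74) ≈ 18.1612.
Output: y_gold = 3.78·k_gold^0.26 = 3.78·18.1612^0.26 ≈ 8.0328.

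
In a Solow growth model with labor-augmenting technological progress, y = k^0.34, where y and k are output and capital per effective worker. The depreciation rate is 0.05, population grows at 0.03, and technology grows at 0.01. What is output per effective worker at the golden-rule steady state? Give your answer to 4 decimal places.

The effective depreciation rate is n + g + δ = 0.03 + 0.01 + 0.05 = 0.09.
Golden rule sets MPK = n+g+δ: 0.34·k^(0.34−1) = 0.09, so k_gold = (0.34/0.09)^(1/0.66) ≈ 7.4920.
Output: y_gold = k_gold^0.34 = 7.4920^0.34 ≈ 1.9832.

y_gold ≈ 1.9832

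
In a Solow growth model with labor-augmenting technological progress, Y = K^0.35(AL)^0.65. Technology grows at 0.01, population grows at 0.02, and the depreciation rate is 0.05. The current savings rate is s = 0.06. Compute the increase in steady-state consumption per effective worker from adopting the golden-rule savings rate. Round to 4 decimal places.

Δc ≈ 0.6339

n + g + δ = 0.02 + 0.01 + 0.05 = 0.08.
Current steady state (s = 0.06): k* = (0.06/0.08)^(1/0.65) ≈ 0.6424, y* = 0.6424^0.35 ≈ 0.8565, c* = (1−0.06)·0.8565 ≈ 0.8051.
At the golden rule the marginal product of capital equals n+g+δ: 0.35·k^(0.35−1) = 0.08. Solving, k_gold = (0.35/0.08)^(1/0.65) ≈ 9.6855.
y_gold = 9.6855^0.35 ≈ 2.2138, c_gold = y_gold − 0.08·k_gold ≈ 1.4390.
Gain: Δc = 1.4390 − 0.8051 ≈ 0.6339.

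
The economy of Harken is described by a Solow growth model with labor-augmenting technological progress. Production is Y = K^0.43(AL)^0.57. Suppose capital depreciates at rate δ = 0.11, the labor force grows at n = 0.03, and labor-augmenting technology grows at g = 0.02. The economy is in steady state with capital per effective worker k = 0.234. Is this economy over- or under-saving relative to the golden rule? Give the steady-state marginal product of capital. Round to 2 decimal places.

The effective depreciation rate is n + g + δ = 0.03 + 0.02 + 0.11 = 0.16.
MPK = 0.43·k^(0.43−1) = 0.43·0.234^(-0.57) ≈ 0.9840.
MPK > 0.16, so the economy is dynamically efficient (under-saving).

under-saving; MPK ≈ 0.98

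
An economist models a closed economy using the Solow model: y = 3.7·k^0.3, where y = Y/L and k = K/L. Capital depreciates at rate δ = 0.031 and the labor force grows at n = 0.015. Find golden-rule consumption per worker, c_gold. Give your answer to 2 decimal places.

c_gold ≈ 10.14

n + δ = 0.015 + 0.031 = 0.046.
Setting f'(k) = n+δ gives 0.3·3.7·k^(0.3−1) = 0.046, hence k_gold = (0.3·3.7/0.046)^(1/0.7) ≈ 94.4263.
y_gold = 3.7·94.4263^0.3 ≈ 14.4787.
c_gold = y_gold − (n+δ)·k_gold = 14.4787 − 0.046·94.4263 ≈ 10.1351.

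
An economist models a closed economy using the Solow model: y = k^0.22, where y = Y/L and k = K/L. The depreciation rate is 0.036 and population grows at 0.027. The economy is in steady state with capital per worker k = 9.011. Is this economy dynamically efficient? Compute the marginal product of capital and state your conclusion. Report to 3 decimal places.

n + δ = 0.027 + 0.036 = 0.063.
MPK = 0.22·k^(0.22−1) = 0.22·9.011^(-0.78) ≈ 0.0396.
MPK < 0.063, so the economy is dynamically inefficient (over-saving).

dynamically inefficient; MPK ≈ 0.040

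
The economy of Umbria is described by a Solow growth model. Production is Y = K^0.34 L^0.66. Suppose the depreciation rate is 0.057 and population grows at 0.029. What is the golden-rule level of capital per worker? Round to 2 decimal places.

n + δ = 0.029 + 0.057 = 0.086.
Setting f'(k) = n+δ gives 0.34·k^(0.34−1) = 0.086, hence k_gold = (0.34/0.086)^(1/0.66) ≈ 8.0263.

k_gold ≈ 8.03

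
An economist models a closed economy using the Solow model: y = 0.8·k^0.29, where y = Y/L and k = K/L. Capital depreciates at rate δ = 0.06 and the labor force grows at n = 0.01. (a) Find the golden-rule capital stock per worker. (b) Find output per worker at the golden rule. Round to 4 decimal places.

Capital per worker breaks even when investment replaces (n + δ)·k; here n + δ = 0.07.
At the golden rule the marginal product of capital equals n+δ: 0.29·0.8·k^(0.29−1) = 0.07. Solving, k_gold = (0.29·0.8/0.07)^(1/0.71) ≈ 5.4068.
y_gold = 0.8·5.4068^0.29 ≈ 1.3051.

(a) k_gold ≈ 5.4068; (b) y_gold ≈ 1.3051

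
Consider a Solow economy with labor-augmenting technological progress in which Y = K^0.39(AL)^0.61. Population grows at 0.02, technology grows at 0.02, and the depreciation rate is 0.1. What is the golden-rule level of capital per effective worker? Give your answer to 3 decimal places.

k_gold ≈ 5.363

The effective depreciation rate is n + g + δ = 0.02 + 0.02 + 0.1 = 0.14.
Setting f'(k) = n+g+δ gives 0.39·k^(0.39−1) = 0.14, hence k_gold = (0.39/0.14)^(1/0.61) ≈ 5.3630.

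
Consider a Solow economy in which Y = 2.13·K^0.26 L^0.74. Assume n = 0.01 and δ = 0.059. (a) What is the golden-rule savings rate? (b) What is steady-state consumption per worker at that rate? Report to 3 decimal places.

The effective depreciation rate is n + δ = 0.01 + 0.059 = 0.069.
For Cobb-Douglas, s_gold equals capital's share: s_gold = 0.26.
Setting f'(k) = n+δ gives 0.26·2.13·k^(0.26−1) = 0.069, hence k_gold = (0.26·2.13/0.069)^(1/0.74) ≈ 16.6841.
y_gold = 2.13·16.6841^0.26 ≈ 4.4277; c_gold = (1−0.26)·y_gold ≈ 3.2765.

(a) s_gold = 0.260; (b) c_gold ≈ 3.276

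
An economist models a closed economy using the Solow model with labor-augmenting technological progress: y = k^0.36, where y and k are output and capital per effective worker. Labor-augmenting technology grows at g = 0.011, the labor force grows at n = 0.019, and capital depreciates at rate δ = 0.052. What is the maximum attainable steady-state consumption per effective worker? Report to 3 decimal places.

c_gold ≈ 1.471

Break-even investment rate: n + g + δ = 0.019 + 0.011 + 0.052 = 0.082.
Maximizing c = f(k) − (n+g+δ)·k gives f'(k) = n+g+δ, i.e. 0.36·k^(0.36−1) = 0.082, so k_gold = (0.36/0.082)^(1/0.64) ≈ 10.0899.
y_gold = 10.0899^0.36 ≈ 2.2983.
c_gold = y_gold − (n+g+δ)·k_gold = 2.2983 − 0.082·10.0899 ≈ 1.4709.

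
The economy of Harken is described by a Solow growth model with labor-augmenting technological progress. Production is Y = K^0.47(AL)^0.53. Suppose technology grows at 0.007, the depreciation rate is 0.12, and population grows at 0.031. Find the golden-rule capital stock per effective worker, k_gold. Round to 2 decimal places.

k_gold ≈ 7.82

n + g + δ = 0.031 + 0.007 + 0.12 = 0.158.
Setting f'(k) = n+g+δ gives 0.47·k^(0.47−1) = 0.158, hence k_gold = (0.47/0.158)^(1/0.53) ≈ 7.8214.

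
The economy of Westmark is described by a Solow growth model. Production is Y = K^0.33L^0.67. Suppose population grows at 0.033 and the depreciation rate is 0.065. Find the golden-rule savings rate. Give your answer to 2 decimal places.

Capital per worker breaks even when investment replaces (n + δ)·k; here n + δ = 0.098.
At the golden rule MPK = n+δ, and in any Cobb-Douglas steady state s = (n+δ)·k/y = MPK·k/y = capital's share 0.33.

s_gold = 0.33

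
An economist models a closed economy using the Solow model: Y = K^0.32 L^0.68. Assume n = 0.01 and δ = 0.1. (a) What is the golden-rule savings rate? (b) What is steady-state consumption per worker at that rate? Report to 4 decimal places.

The effective depreciation rate is n + δ = 0.01 + 0.1 = 0.11.
For Cobb-Douglas, s_gold equals capital's share: s_gold = 0.32.
At the golden rule the marginal product of capital equals n+δ: 0.32·k^(0.32−1) = 0.11. Solving, k_gold = (0.32/0.11)^(1/0.68) ≈ 4.8083.
y_gold = 4.8083^0.32 ≈ 1.6529; c_gold = (1−0.32)·y_gold ≈ 1.1240.

(a) s_gold = 0.3200; (b) c_gold ≈ 1.1240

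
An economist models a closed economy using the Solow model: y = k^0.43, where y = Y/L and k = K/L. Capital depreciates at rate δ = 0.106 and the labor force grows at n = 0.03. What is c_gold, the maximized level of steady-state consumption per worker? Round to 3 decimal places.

c_gold ≈ 1.358

Capital per worker breaks even when investment replaces (n + δ)·k; here n + δ = 0.136.
Golden rule sets MPK = n+δ: 0.43·k^(0.43−1) = 0.136, so k_gold = (0.43/0.136)^(1/0.57) ≈ 7.5348.
y_gold = 7.5348^0.43 ≈ 2.3831.
c_gold = y_gold − (n+δ)·k_gold = 2.3831 − 0.136·7.5348 ≈ 1.3584.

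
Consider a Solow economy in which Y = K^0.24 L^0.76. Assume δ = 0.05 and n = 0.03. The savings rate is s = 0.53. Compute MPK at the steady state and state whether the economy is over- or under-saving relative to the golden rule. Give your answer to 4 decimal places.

Capital per worker breaks even when investment replaces (n + δ)·k; here n + δ = 0.08.
Steady-state k*: s·k^0.24 = 0.08·k gives k* = (0.53/0.08)^(1/0.76) ≈ 12.0367.
MPK = 0.24·12.0367^(-0.76) ≈ 0.0362.
MPK < n+δ = 0.08, so the economy is dynamically inefficient (over-saving).

over-saving; MPK ≈ 0.0362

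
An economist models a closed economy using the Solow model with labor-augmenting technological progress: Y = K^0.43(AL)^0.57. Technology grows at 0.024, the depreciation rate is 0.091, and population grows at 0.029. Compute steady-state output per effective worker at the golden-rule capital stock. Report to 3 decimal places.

y_gold ≈ 2.283

Break-even investment rate: n + g + δ = 0.029 + 0.024 + 0.091 = 0.144.
At the golden rule the marginal product of capital equals n+g+δ: 0.43·k^(0.43−1) = 0.144. Solving, k_gold = (0.43/0.144)^(1/0.57) ≈ 6.8158.
Output: y_gold = k_gold^0.43 = 6.8158^0.43 ≈ 2.2825.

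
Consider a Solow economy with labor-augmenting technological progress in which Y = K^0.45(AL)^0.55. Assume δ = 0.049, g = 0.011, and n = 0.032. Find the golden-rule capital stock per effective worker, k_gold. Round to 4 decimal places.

k_gold ≈ 17.9267

n + g + δ = 0.032 + 0.011 + 0.049 = 0.092.
Maximizing c = f(k) − (n+g+δ)·k gives f'(k) = n+g+δ, i.e. 0.45·k^(0.45−1) = 0.092, so k_gold = (0.45/0.092)^(1/0.55) ≈ 17.9267.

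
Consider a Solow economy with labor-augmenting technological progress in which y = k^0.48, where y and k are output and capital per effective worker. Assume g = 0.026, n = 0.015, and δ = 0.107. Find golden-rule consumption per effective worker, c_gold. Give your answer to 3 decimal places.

Capital per effective worker breaks even when investment replaces (n + g + δ)·k; here n + g + δ = 0.148.
At the golden rule the marginal product of capital equals n+g+δ: 0.48·k^(0.48−1) = 0.148. Solving, k_gold = (0.48/0.148)^(1/0.52) ≈ 9.6084.
y_gold = 9.6084^0.48 ≈ 2.9626.
c_gold = y_gold − (n+g+δ)·k_gold = 2.9626 − 0.148·9.6084 ≈ 1.5406.

c_gold ≈ 1.541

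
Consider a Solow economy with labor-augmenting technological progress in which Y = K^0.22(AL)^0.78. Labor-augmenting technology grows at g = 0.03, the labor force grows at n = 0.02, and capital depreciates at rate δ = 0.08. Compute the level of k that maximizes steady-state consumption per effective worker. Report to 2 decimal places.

k_gold ≈ 1.96

Break-even investment rate: n + g + δ = 0.02 + 0.03 + 0.08 = 0.13.
At the golden rule the marginal product of capital equals n+g+δ: 0.22·k^(0.22−1) = 0.13. Solving, k_gold = (0.22/0.13)^(1/0.78) ≈ 1.9630.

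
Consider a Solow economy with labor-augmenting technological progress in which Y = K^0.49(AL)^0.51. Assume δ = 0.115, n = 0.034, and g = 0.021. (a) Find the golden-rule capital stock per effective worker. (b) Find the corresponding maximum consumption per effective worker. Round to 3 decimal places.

(a) k_gold ≈ 7.970; (b) c_gold ≈ 1.410

n + g + δ = 0.034 + 0.021 + 0.115 = 0.17.
Setting f'(k) = n+g+δ gives 0.49·k^(0.49−1) = 0.17, hence k_gold = (0.49/0.17)^(1/0.51) ≈ 7.9701.
y_gold = 7.9701^0.49 ≈ 2.7651; c_gold = y_gold − 0.17·k_gold ≈ 1.4102.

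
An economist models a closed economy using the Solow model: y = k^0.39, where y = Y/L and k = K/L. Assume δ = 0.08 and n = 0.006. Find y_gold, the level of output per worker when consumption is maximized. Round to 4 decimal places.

y_gold ≈ 2.6289

n + δ = 0.006 + 0.08 = 0.086.
Setting f'(k) = n+δ gives 0.39·k^(0.39−1) = 0.086, hence k_gold = (0.39/0.086)^(1/0.61) ≈ 11.9217.
Output: y_gold = k_gold^0.39 = 11.9217^0.39 ≈ 2.6289.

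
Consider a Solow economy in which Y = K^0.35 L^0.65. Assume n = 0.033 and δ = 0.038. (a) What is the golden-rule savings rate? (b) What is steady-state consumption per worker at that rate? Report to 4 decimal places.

(a) s_gold = 0.3500; (b) c_gold ≈ 1.5345

The effective depreciation rate is n + δ = 0.033 + 0.038 = 0.071.
For Cobb-Douglas, s_gold equals capital's share: s_gold = 0.35.
Maximizing c = f(k) − (n+δ)·k gives f'(k) = n+δ, i.e. 0.35·k^(0.35−1) = 0.071, so k_gold = (0.35/0.071)^(1/0.65) ≈ 11.6375.
y_gold = 11.6375^0.35 ≈ 2.3608; c_gold = (1−0.35)·y_gold ≈ 1.5345.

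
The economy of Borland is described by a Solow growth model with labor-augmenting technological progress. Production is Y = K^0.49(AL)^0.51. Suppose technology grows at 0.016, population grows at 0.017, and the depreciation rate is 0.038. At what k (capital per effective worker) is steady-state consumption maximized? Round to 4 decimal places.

n + g + δ = 0.017 + 0.016 + 0.038 = 0.071.
Setting f'(k) = n+g+δ gives 0.49·k^(0.49−1) = 0.071, hence k_gold = (0.49/0.071)^(1/0.51) ≈ 44.1546.

k_gold ≈ 44.1546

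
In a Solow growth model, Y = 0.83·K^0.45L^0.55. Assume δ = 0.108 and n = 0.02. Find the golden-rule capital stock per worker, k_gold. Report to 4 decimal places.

k_gold ≈ 7.0081

Capital per worker breaks even when investment replaces (n + δ)·k; here n + δ = 0.128.
Setting f'(k) = n+δ gives 0.45·0.83·k^(0.45−1) = 0.128, hence k_gold = (0.45·0.83/0.128)^(1/0.55) ≈ 7.0081.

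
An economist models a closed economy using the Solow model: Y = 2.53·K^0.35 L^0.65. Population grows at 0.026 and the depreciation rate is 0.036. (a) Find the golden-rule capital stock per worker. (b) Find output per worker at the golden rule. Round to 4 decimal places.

The effective depreciation rate is n + δ = 0.026 + 0.036 = 0.062.
Golden rule sets MPK = n+δ: 0.35·2.53·k^(0.35−1) = 0.062, so k_gold = (0.35·2.53/0.062)^(1/0.65) ≈ 59.7875.
y_gold = 2.53·59.7875^0.35 ≈ 10.5909.

(a) k_gold ≈ 59.7875; (b) y_gold ≈ 10.5909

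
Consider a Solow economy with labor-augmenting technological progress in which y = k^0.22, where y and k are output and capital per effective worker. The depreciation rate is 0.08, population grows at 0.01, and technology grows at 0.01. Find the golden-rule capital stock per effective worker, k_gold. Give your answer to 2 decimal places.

Capital per effective worker breaks even when investment replaces (n + g + δ)·k; here n + g + δ = 0.1.
At the golden rule the marginal product of capital equals n+g+δ: 0.22·k^(0.22−1) = 0.1. Solving, k_gold = (0.22/0.1)^(1/0.78) ≈ 2.7479.

k_gold ≈ 2.75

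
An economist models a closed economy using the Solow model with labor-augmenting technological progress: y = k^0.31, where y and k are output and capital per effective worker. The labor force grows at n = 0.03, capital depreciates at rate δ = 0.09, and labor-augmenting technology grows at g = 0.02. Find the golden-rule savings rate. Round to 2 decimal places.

Capital per effective worker breaks even when investment replaces (n + g + δ)·k; here n + g + δ = 0.14.
At the golden rule MPK = n+g+δ, and in any Cobb-Douglas steady state s = (n+g+δ)·k/y = MPK·k/y = capital's share 0.31.

s_gold = 0.31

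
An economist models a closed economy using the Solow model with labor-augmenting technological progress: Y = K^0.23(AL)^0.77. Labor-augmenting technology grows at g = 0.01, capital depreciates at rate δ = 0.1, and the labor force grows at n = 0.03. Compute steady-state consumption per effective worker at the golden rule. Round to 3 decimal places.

Capital per effective worker breaks even when investment replaces (n + g + δ)·k; here n + g + δ = 0.14.
Golden rule sets MPK = n+g+δ: 0.23·k^(0.23−1) = 0.14, so k_gold = (0.23/0.14)^(1/0.77) ≈ 1.9055.
y_gold = 1.9055^0.23 ≈ 1.1598.
c_gold = y_gold − (n+g+δ)·k_gold = 1.1598 − 0.14·1.9055 ≈ 0.8931.

c_gold ≈ 0.893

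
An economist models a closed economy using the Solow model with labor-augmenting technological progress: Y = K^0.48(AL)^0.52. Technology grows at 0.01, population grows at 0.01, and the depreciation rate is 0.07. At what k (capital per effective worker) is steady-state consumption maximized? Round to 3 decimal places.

k_gold ≈ 25.008

Capital per effective worker breaks even when investment replaces (n + g + δ)·k; here n + g + δ = 0.09.
Maximizing c = f(k) − (n+g+δ)·k gives f'(k) = n+g+δ, i.e. 0.48·k^(0.48−1) = 0.09, so k_gold = (0.48/0.09)^(1/0.52) ≈ 25.0077.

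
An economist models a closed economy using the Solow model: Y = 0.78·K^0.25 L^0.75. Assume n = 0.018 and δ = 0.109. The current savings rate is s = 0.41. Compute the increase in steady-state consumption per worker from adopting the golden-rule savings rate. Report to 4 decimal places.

Δc ≈ 0.0488

Break-even investment rate: n + δ = 0.018 + 0.109 = 0.127.
Current steady state (s = 0.41): k* = (0.41·0.78/0.127)^(1/0.75) ≈ 3.4258, y* = 0.78·3.4258^0.25 ≈ 1.0612, c* = (1−0.41)·1.0612 ≈ 0.6261.
Maximizing c = f(k) − (n+δ)·k gives f'(k) = n+δ, i.e. 0.25·0.78·k^(0.25−1) = 0.127, so k_gold = (0.25·0.78/0.127)^(1/0.75) ≈ 1.7714.
y_gold = 0.78·1.7714^0.25 ≈ 0.8999, c_gold = y_gold − 0.127·k_gold ≈ 0.6749.
Gain: Δc = 0.6749 − 0.6261 ≈ 0.0488.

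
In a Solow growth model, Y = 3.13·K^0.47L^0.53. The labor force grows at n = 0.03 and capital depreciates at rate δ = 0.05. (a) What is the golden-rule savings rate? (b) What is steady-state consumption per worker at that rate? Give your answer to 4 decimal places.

(a) s_gold = 0.4700; (b) c_gold ≈ 21.9389

Capital per worker breaks even when investment replaces (n + δ)·k; here n + δ = 0.08.
For Cobb-Douglas, s_gold equals capital's share: s_gold = 0.47.
At the golden rule the marginal product of capital equals n+δ: 0.47·3.13·k^(0.47−1) = 0.08. Solving, k_gold = (0.47·3.13/0.08)^(1/0.53) ≈ 243.1910.
y_gold = 3.13·243.1910^0.47 ≈ 41.3942; c_gold = (1−0.47)·y_gold ≈ 21.9389.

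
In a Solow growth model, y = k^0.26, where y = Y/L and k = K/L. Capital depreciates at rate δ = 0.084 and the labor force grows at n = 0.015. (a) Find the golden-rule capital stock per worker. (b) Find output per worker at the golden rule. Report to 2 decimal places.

(a) k_gold ≈ 3.69; (b) y_gold ≈ 1.40

Break-even investment rate: n + δ = 0.015 + 0.084 = 0.099.
At the golden rule the marginal product of capital equals n+δ: 0.26·k^(0.26−1) = 0.099. Solving, k_gold = (0.26/0.099)^(1/0.74) ≈ 3.6870.
y_gold = 3.6870^0.26 ≈ 1.4039.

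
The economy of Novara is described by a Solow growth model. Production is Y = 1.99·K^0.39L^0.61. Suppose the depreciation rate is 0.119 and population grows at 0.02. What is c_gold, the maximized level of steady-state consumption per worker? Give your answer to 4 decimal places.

c_gold ≈ 3.6451

n + δ = 0.02 + 0.119 = 0.139.
Golden rule sets MPK = n+δ: 0.39·1.99·k^(0.39−1) = 0.139, so k_gold = (0.39·1.99/0.139)^(1/0.61) ≈ 16.7661.
y_gold = 1.99·16.7661^0.39 ≈ 5.9756.
c_gold = y_gold − (n+δ)·k_gold = 5.9756 − 0.139·16.7661 ≈ 3.6451.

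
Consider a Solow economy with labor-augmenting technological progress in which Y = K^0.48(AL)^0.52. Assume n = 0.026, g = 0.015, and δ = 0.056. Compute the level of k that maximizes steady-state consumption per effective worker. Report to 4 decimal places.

k_gold ≈ 21.6530

Break-even investment rate: n + g + δ = 0.026 + 0.015 + 0.056 = 0.097.
Maximizing c = f(k) − (n+g+δ)·k gives f'(k) = n+g+δ, i.e. 0.48·k^(0.48−1) = 0.097, so k_gold = (0.48/0.097)^(1/0.52) ≈ 21.6530.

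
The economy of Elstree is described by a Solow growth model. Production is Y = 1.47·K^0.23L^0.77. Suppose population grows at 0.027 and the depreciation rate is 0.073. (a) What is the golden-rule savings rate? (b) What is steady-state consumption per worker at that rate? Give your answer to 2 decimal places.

n + δ = 0.027 + 0.073 = 0.1.
For Cobb-Douglas, s_gold equals capital's share: s_gold = 0.23.
At the golden rule the marginal product of capital equals n+δ: 0.23·1.47·k^(0.23−1) = 0.1. Solving, k_gold = (0.23·1.47/0.1)^(1/0.77) ≈ 4.8649.
y_gold = 1.47·4.8649^0.23 ≈ 2.1152; c_gold = (1−0.23)·y_gold ≈ 1.6287.

(a) s_gold = 0.23; (b) c_gold ≈ 1.63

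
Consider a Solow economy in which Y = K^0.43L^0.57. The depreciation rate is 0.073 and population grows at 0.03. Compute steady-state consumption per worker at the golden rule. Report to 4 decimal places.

c_gold ≈ 1.6752

Break-even investment rate: n + δ = 0.03 + 0.073 = 0.103.
Setting f'(k) = n+δ gives 0.43·k^(0.43−1) = 0.103, hence k_gold = (0.43/0.103)^(1/0.57) ≈ 12.2695.
y_gold = 12.2695^0.43 ≈ 2.9390.
c_gold = y_gold − (n+δ)·k_gold = 2.9390 − 0.103·12.2695 ≈ 1.6752.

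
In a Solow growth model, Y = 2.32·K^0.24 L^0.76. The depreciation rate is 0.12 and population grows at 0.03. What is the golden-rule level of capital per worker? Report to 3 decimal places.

k_gold ≈ 5.617

n + δ = 0.03 + 0.12 = 0.15.
Maximizing c = f(k) − (n+δ)·k gives f'(k) = n+δ, i.e. 0.24·2.32·k^(0.24−1) = 0.15, so k_gold = (0.24·2.32/0.15)^(1/0.76) ≈ 5.6167.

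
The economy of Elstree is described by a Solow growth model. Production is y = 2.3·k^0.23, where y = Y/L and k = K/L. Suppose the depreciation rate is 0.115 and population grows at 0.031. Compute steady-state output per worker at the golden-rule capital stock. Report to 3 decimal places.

y_gold ≈ 3.379

n + δ = 0.031 + 0.115 = 0.146.
Golden rule sets MPK = n+δ: 0.23·2.3·k^(0.23−1) = 0.146, so k_gold = (0.23·2.3/0.146)^(1/0.77) ≈ 5.3224.
Output: y_gold = 2.3·k_gold^0.23 = 2.3·5.3224^0.23 ≈ 3.3786.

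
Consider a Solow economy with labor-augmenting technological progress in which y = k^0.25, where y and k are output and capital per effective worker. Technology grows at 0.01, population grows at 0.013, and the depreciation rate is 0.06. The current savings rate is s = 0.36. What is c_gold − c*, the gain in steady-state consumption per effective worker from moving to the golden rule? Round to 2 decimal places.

n + g + δ = 0.013 + 0.01 + 0.06 = 0.083.
Current steady state (s = 0.36): k* = (0.36/0.083)^(1/0.75) ≈ 7.0735, y* = 7.0735^0.25 ≈ 1.6308, c* = (1−0.36)·1.6308 ≈ 1.0437.
At the golden rule the marginal product of capital equals n+g+δ: 0.25·k^(0.25−1) = 0.083. Solving, k_gold = (0.25/0.083)^(1/0.75) ≈ 4.3499.
y_gold = 4.3499^0.25 ≈ 1.4442, c_gold = y_gold − 0.083·k_gold ≈ 1.0831.
Gain: Δc = 1.0831 − 1.0437 ≈ 0.0394.

Δc ≈ 0.04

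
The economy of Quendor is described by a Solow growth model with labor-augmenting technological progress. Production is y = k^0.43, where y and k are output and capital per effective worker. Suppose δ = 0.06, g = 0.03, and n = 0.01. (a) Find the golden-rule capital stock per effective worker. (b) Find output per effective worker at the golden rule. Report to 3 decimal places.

Break-even investment rate: n + g + δ = 0.01 + 0.03 + 0.06 = 0.1.
Setting f'(k) = n+g+δ gives 0.43·k^(0.43−1) = 0.1, hence k_gold = (0.43/0.1)^(1/0.57) ≈ 12.9225.
y_gold = 12.9225^0.43 ≈ 3.0052.

(a) k_gold ≈ 12.923; (b) y_gold ≈ 3.005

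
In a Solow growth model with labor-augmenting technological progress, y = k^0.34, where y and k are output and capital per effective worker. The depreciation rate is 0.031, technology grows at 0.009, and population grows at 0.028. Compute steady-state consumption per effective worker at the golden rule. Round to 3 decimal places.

c_gold ≈ 1.512

Capital per effective worker breaks even when investment replaces (n + g + δ)·k; here n + g + δ = 0.068.
Maximizing c = f(k) − (n+g+δ)·k gives f'(k) = n+g+δ, i.e. 0.34·k^(0.34−1) = 0.068, so k_gold = (0.34/0.068)^(1/0.66) ≈ 11.4563.
y_gold = 11.4563^0.34 ≈ 2.2913.
c_gold = y_gold − (n+g+δ)·k_gold = 2.2913 − 0.068·11.4563 ≈ 1.5122.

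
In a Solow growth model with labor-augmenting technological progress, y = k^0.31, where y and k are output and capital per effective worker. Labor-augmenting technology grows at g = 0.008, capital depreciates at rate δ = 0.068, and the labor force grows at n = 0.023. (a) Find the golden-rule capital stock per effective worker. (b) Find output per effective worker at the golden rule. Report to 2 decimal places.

(a) k_gold ≈ 5.23; (b) y_gold ≈ 1.67

n + g + δ = 0.023 + 0.008 + 0.068 = 0.099.
Setting f'(k) = n+g+δ gives 0.31·k^(0.31−1) = 0.099, hence k_gold = (0.31/0.099)^(1/0.69) ≈ 5.2293.
y_gold = 5.2293^0.31 ≈ 1.6700.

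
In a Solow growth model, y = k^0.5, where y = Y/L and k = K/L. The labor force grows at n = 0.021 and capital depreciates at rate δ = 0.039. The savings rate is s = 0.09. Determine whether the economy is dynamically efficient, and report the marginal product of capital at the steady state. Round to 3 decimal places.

dynamically efficient; MPK ≈ 0.333

n + δ = 0.021 + 0.039 = 0.06.
Steady-state k*: s·k^0.5 = 0.06·k gives k* = (0.09/0.06)^(1/0.5) ≈ 2.2500.
MPK = 0.5·2.2500^(-0.5) ≈ 0.3333.
MPK > n+δ = 0.06, so the economy is dynamically efficient (under-saving).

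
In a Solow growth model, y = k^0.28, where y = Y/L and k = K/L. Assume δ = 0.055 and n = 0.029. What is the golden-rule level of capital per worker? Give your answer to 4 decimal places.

k_gold ≈ 5.3238

n + δ = 0.029 + 0.055 = 0.084.
Golden rule sets MPK = n+δ: 0.28·k^(0.28−1) = 0.084, so k_gold = (0.28/0.084)^(1/0.72) ≈ 5.3238.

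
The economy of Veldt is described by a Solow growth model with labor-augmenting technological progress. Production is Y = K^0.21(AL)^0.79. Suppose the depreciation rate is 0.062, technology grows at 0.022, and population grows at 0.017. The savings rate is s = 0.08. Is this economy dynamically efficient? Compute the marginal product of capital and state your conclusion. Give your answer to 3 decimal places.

n + g + δ = 0.017 + 0.022 + 0.062 = 0.101.
Steady-state k*: s·k^0.21 = 0.101·k gives k* = (0.08/0.101)^(1/0.79) ≈ 0.7445.
MPK = 0.21·0.7445^(-0.79) ≈ 0.2651.
MPK > n+g+δ = 0.101, so the economy is dynamically efficient (under-saving).

dynamically efficient; MPK ≈ 0.265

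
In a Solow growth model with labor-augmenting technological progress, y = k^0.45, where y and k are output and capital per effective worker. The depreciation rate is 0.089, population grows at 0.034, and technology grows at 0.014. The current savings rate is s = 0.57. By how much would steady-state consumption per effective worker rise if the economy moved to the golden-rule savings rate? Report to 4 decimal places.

Δc ≈ 0.0747

The effective depreciation rate is n + g + δ = 0.034 + 0.014 + 0.089 = 0.137.
Current steady state (s = 0.57): k* = (0.57/0.137)^(1/0.55) ≈ 13.3578, y* = 13.3578^0.45 ≈ 3.2106, c* = (1−0.57)·3.2106 ≈ 1.3805.
Maximizing c = f(k) − (n+g+δ)·k gives f'(k) = n+g+δ, i.e. 0.45·k^(0.45−1) = 0.137, so k_gold = (0.45/0.137)^(1/0.55) ≈ 8.6911.
y_gold = 8.6911^0.45 ≈ 2.6460, c_gold = y_gold − 0.137·k_gold ≈ 1.4553.
Gain: Δc = 1.4553 − 1.3805 ≈ 0.0747.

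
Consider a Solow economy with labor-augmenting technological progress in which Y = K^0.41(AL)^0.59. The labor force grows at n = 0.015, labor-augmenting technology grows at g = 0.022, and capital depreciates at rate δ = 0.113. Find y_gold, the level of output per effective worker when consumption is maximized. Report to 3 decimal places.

Capital per effective worker breaks even when investment replaces (n + g + δ)·k; here n + g + δ = 0.15.
Setting f'(k) = n+g+δ gives 0.41·k^(0.41−1) = 0.15, hence k_gold = (0.41/0.15)^(1/0.59) ≈ 5.4974.
Output: y_gold = k_gold^0.41 = 5.4974^0.41 ≈ 2.0112.

y_gold ≈ 2.011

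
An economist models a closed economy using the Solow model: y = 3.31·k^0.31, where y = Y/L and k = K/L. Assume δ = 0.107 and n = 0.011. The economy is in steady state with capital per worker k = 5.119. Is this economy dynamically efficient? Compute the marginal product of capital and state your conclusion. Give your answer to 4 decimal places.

dynamically efficient; MPK ≈ 0.3325

Capital per worker breaks even when investment replaces (n + δ)·k; here n + δ = 0.118.
MPK = 0.31·3.31·k^(0.31−1) = 0.31·3.31·5.119^(-0.69) ≈ 0.3325.
MPK > 0.118, so the economy is dynamically efficient (under-saving).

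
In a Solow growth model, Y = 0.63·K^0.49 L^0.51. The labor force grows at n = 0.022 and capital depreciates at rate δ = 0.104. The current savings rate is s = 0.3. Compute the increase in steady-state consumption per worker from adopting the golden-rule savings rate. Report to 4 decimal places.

Δc ≈ 0.1089

Capital per worker breaks even when investment replaces (n + δ)·k; here n + δ = 0.126.
Current steady state (s = 0.3): k* = (0.3·0.63/0.126)^(1/0.51) ≈ 2.2145, y* = 0.63·2.2145^0.49 ≈ 0.9301, c* = (1−0.3)·0.9301 ≈ 0.6511.
Maximizing c = f(k) − (n+δ)·k gives f'(k) = n+δ, i.e. 0.49·0.63·k^(0.49−1) = 0.126, so k_gold = (0.49·0.63/0.126)^(1/0.51) ≈ 5.7952.
y_gold = 0.63·5.7952^0.49 ≈ 1.4902, c_gold = y_gold − 0.126·k_gold ≈ 0.7600.
Gain: Δc = 0.7600 − 0.6511 ≈ 0.1089.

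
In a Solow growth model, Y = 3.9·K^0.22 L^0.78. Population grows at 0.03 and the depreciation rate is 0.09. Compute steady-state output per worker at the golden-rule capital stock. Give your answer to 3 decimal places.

Capital per worker breaks even when investment replaces (n + δ)·k; here n + δ = 0.12.
Maximizing c = f(k) − (n+δ)·k gives f'(k) = n+δ, i.e. 0.22·3.9·k^(0.22−1) = 0.12, so k_gold = (0.22·3.9/0.12)^(1/0.78) ≈ 12.4527.
Output: y_gold = 3.9·k_gold^0.22 = 3.9·12.4527^0.22 ≈ 6.7924.

y_gold ≈ 6.792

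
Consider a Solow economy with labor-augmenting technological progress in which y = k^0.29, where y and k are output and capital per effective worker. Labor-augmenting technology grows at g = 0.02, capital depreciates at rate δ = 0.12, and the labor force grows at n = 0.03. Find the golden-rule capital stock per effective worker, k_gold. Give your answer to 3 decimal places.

k_gold ≈ 2.122

n + g + δ = 0.03 + 0.02 + 0.12 = 0.17.
Golden rule sets MPK = n+g+δ: 0.29·k^(0.29−1) = 0.17, so k_gold = (0.29/0.17)^(1/0.71) ≈ 2.1217.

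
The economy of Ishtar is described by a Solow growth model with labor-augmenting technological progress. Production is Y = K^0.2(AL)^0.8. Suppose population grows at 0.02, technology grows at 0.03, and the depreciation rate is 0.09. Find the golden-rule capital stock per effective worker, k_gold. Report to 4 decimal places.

The effective depreciation rate is n + g + δ = 0.02 + 0.03 + 0.09 = 0.14.
Golden rule sets MPK = n+g+δ: 0.2·k^(0.2−1) = 0.14, so k_gold = (0.2/0.14)^(1/0.8) ≈ 1.5618.

k_gold ≈ 1.5618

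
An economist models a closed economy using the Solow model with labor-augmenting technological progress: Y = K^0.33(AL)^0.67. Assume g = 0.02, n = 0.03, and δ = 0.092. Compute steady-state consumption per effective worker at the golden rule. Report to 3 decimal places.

The effective depreciation rate is n + g + δ = 0.03 + 0.02 + 0.092 = 0.142.
Golden rule sets MPK = n+g+δ: 0.33·k^(0.33−1) = 0.142, so k_gold = (0.33/0.142)^(1/0.67) ≈ 3.5205.
y_gold = 3.5205^0.33 ≈ 1.5149.
c_gold = y_gold − (n+g+δ)·k_gold = 1.5149 − 0.142·3.5205 ≈ 1.0150.

c_gold ≈ 1.015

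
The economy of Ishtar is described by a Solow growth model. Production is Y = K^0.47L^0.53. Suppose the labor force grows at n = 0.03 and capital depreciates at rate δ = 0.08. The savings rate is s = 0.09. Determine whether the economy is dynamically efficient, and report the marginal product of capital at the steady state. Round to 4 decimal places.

The effective depreciation rate is n + δ = 0.03 + 0.08 = 0.11.
Steady-state k*: s·k^0.47 = 0.11·k gives k* = (0.09/0.11)^(1/0.53) ≈ 0.6848.
MPK = 0.47·0.6848^(-0.53) ≈ 0.5744.
MPK > n+δ = 0.11, so the economy is dynamically efficient (under-saving).

dynamically efficient; MPK ≈ 0.5744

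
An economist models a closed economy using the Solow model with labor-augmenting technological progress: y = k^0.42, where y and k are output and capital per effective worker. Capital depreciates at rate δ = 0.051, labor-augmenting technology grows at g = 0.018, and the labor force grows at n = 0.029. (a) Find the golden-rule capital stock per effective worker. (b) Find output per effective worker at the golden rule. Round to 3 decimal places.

(a) k_gold ≈ 12.294; (b) y_gold ≈ 2.869

Break-even investment rate: n + g + δ = 0.029 + 0.018 + 0.051 = 0.098.
Maximizing c = f(k) − (n+g+δ)·k gives f'(k) = n+g+δ, i.e. 0.42·k^(0.42−1) = 0.098, so k_gold = (0.42/0.098)^(1/0.58) ≈ 12.2941.
y_gold = 12.2941^0.42 ≈ 2.8686.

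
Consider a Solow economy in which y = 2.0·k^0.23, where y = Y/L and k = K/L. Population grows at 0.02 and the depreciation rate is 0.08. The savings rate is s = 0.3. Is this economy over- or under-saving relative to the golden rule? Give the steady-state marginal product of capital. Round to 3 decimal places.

over-saving; MPK ≈ 0.077

The effective depreciation rate is n + δ = 0.02 + 0.08 = 0.1.
Steady-state k*: s·A·k^0.23 = 0.1·k gives k* = (0.3·2.0/0.1)^(1/0.77) ≈ 10.2467.
MPK = 0.23·2.0·10.2467^(-0.77) ≈ 0.0767.
MPK < n+δ = 0.1, so the economy is dynamically inefficient (over-saving).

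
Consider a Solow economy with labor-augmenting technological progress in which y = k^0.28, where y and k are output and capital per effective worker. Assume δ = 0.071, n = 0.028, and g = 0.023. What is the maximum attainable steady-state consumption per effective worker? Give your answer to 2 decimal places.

Break-even investment rate: n + g + δ = 0.028 + 0.023 + 0.071 = 0.122.
Maximizing c = f(k) − (n+g+δ)·k gives f'(k) = n+g+δ, i.e. 0.28·k^(0.28−1) = 0.122, so k_gold = (0.28/0.122)^(1/0.72) ≈ 3.1704.
y_gold = 3.1704^0.28 ≈ 1.3814.
c_gold = y_gold − (n+g+δ)·k_gold = 1.3814 − 0.122·3.1704 ≈ 0.9946.

c_gold ≈ 0.99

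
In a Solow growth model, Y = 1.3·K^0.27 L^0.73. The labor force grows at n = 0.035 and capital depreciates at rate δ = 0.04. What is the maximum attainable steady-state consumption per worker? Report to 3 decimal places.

The effective depreciation rate is n + δ = 0.035 + 0.04 = 0.075.
Maximizing c = f(k) − (n+δ)·k gives f'(k) = n+δ, i.e. 0.27·1.3·k^(0.27−1) = 0.075, so k_gold = (0.27·1.3/0.075)^(1/0.73) ≈ 8.2822.
y_gold = 1.3·8.2822^0.27 ≈ 2.3006.
c_gold = y_gold − (n+δ)·k_gold = 2.3006 − 0.075·8.2822 ≈ 1.6794.

c_gold ≈ 1.679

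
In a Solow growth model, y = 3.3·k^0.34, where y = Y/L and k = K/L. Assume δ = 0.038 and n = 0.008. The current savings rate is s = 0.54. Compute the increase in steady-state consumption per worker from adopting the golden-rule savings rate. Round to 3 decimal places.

Capital per worker breaks even when investment replaces (n + δ)·k; here n + δ = 0.046.
Current steady state (s = 0.54): k* = (0.54·3.3/0.046)^(1/0.66) ≈ 254.8518, y* = 3.3·254.8518^0.34 ≈ 21.7096, c* = (1−0.54)·21.7096 ≈ 9.9864.
Golden rule sets MPK = n+δ: 0.34·3.3·k^(0.34−1) = 0.046, so k_gold = (0.34·3.3/0.046)^(1/0.66) ≈ 126.4361.
y_gold = 3.3·126.4361^0.34 ≈ 17.1061, c_gold = y_gold − 0.046·k_gold ≈ 11.2900.
Gain: Δc = 11.2900 − 9.9864 ≈ 1.3036.

Δc ≈ 1.304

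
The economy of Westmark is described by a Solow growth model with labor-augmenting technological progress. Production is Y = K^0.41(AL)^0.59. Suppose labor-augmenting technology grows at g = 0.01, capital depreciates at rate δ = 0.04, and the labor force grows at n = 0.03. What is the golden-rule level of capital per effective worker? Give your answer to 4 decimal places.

Break-even investment rate: n + g + δ = 0.03 + 0.01 + 0.04 = 0.08.
Golden rule sets MPK = n+g+δ: 0.41·k^(0.41−1) = 0.08, so k_gold = (0.41/0.08)^(1/0.59) ≈ 15.9541.

k_gold ≈ 15.9541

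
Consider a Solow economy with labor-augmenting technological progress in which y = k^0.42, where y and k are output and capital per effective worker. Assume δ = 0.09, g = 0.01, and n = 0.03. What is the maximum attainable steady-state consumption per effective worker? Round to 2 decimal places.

Break-even investment rate: n + g + δ = 0.03 + 0.01 + 0.09 = 0.13.
At the golden rule the marginal product of capital equals n+g+δ: 0.42·k^(0.42−1) = 0.13. Solving, k_gold = (0.42/0.13)^(1/0.58) ≈ 7.5529.
y_gold = 7.5529^0.42 ≈ 2.3378.
c_gold = y_gold − (n+g+δ)·k_gold = 2.3378 − 0.13·7.5529 ≈ 1.3559.

c_gold ≈ 1.36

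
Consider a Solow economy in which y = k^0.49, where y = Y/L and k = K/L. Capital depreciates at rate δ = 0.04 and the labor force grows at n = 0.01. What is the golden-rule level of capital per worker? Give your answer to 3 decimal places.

n + δ = 0.01 + 0.04 = 0.05.
At the golden rule the marginal product of capital equals n+δ: 0.49·k^(0.49−1) = 0.05. Solving, k_gold = (0.49/0.05)^(1/0.51) ≈ 87.8174.

k_gold ≈ 87.817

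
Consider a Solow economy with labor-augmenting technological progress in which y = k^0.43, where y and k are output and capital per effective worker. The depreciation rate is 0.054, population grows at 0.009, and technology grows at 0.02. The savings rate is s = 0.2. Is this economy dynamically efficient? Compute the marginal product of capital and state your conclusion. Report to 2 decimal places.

dynamically efficient; MPK ≈ 0.18

n + g + δ = 0.009 + 0.02 + 0.054 = 0.083.
Steady-state k*: s·k^0.43 = 0.083·k gives k* = (0.2/0.083)^(1/0.57) ≈ 4.6783.
MPK = 0.43·4.6783^(-0.57) ≈ 0.1784.
MPK > n+g+δ = 0.083, so the economy is dynamically efficient (under-saving).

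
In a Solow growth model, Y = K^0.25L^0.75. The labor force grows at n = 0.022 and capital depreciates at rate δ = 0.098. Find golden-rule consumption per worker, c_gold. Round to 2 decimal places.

c_gold ≈ 0.96

The effective depreciation rate is n + δ = 0.022 + 0.098 = 0.12.
Maximizing c = f(k) − (n+δ)·k gives f'(k) = n+δ, i.e. 0.25·k^(0.25−1) = 0.12, so k_gold = (0.25/0.12)^(1/0.75) ≈ 2.6608.
y_gold = 2.6608^0.25 ≈ 1.2772.
c_gold = y_gold − (n+δ)·k_gold = 1.2772 − 0.12·2.6608 ≈ 0.9579.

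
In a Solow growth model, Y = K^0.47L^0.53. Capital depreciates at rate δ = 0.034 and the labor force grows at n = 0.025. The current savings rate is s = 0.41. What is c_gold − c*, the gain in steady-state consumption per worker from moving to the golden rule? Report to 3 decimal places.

n + δ = 0.025 + 0.034 = 0.059.
Current steady state (s = 0.41): k* = (0.41/0.059)^(1/0.53) ≈ 38.7749, y* = 38.7749^0.47 ≈ 5.5798, c* = (1−0.41)·5.5798 ≈ 3.2921.
Setting f'(k) = n+δ gives 0.47·k^(0.47−1) = 0.059, hence k_gold = (0.47/0.059)^(1/0.53) ≈ 50.1723.
y_gold = 50.1723^0.47 ≈ 6.2982, c_gold = y_gold − 0.059·k_gold ≈ 3.3381.
Gain: Δc = 3.3381 − 3.2921 ≈ 0.0460.

Δc ≈ 0.046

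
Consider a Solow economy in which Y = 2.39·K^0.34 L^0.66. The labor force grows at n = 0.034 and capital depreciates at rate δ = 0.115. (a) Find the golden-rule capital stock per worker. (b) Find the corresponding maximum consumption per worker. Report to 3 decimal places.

Break-even investment rate: n + δ = 0.034 + 0.115 = 0.149.
At the golden rule the marginal product of capital equals n+δ: 0.34·2.39·k^(0.34−1) = 0.149. Solving, k_gold = (0.34·2.39/0.149)^(1/0.66) ≈ 13.0677.
y_gold = 2.39·13.0677^0.34 ≈ 5.7267; c_gold = y_gold − 0.149·k_gold ≈ 3.7796.

(a) k_gold ≈ 13.068; (b) c_gold ≈ 3.780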